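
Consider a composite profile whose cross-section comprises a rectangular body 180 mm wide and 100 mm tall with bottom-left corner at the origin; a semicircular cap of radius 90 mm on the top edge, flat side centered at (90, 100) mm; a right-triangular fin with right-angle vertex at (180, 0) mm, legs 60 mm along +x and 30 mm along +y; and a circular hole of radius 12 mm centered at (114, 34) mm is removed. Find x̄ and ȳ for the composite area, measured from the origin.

x̄ = 92.83 mm, ȳ = 85.08 mm

rectangular body: A = 180 × 100 = 18000.00, centroid at (90.00, 50.00).
semicircular top: A = ½π·90² = 12723.45, centroid at (90.00, 138.20).
triangular fin: A = ½·60·30 = 900.00, centroid at (200.00, 10.00).
hole: A = −π·12² = -452.39, centroid at (114.00, 34.00).
ΣA = 31171.06 mm²
ΣAx̄ = (18000.00)(90.00) + (12723.45)(90.00) + (900.00)(200.00) + (-452.39)(114.00) = 2893538.14 mm³
ΣAȳ = (18000.00)(50.00) + (12723.45)(138.20) + (900.00)(10.00) + (-452.39)(34.00) = 2651963.79 mm³
x̄ = 2893538.14 / 31171.06 = 92.83 mm
ȳ = 2651963.79 / 31171.06 = 85.08 mm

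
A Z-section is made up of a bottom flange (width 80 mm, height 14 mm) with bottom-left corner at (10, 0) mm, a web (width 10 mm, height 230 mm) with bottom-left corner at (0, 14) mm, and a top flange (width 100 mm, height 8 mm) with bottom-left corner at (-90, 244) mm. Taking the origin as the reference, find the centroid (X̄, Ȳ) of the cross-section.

bottom flange: A = 80 × 14 = 1120.00, centroid at (50.00, 7.00).
web: A = 10 × 230 = 2300.00, centroid at (5.00, 129.00).
top flange: A = 100 × 8 = 800.00, centroid at (-40.00, 248.00).
ΣA = 4220.00 mm²
ΣAX̄ = (1120.00)(50.00) + (2300.00)(5.00) + (800.00)(-40.00) = 35500.00 mm³
ΣAȲ = (1120.00)(7.00) + (2300.00)(129.00) + (800.00)(248.00) = 502940.00 mm³
X̄ = 35500.00 / 4220.00 = 8.41 mm
Ȳ = 502940.00 / 4220.00 = 119.18 mm

X̄ = 8.41 mm, Ȳ = 119.18 mm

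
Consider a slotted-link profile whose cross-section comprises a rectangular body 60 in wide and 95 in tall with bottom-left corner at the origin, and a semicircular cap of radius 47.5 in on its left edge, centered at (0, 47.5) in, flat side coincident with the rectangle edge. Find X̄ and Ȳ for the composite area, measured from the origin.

rectangular body: A = 60 × 95 = 5700.00, centroid at (30.00, 47.50).
semicircular end: A = ½π·47.5² = 3544.11, centroid at (-20.16, 47.50).
ΣA = 9244.11 in²
ΣAX̄ = (5700.00)(30.00) + (3544.11)(-20.16) = 99552.08 in³
ΣAȲ = (5700.00)(47.50) + (3544.11)(47.50) = 439095.19 in³
X̄ = 99552.08 / 9244.11 = 10.77 in
Ȳ = 439095.19 / 9244.11 = 47.50 in

X̄ = 10.77 in, Ȳ = 47.50 in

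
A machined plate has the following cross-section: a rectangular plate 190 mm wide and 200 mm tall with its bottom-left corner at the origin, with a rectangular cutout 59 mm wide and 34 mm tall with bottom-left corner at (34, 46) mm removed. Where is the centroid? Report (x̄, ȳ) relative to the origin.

x̄ = 96.76 mm, ȳ = 102.06 mm

plate: A = 190 × 200 = 38000.00, centroid at (95.00, 100.00).
hole: A = −(59 × 34) = -2006.00, centroid at (63.50, 63.00).
ΣA = 35994.00 mm²
ΣAx̄ = (38000.00)(95.00) + (-2006.00)(63.50) = 3482619.00 mm³
ΣAȳ = (38000.00)(100.00) + (-2006.00)(63.00) = 3673622.00 mm³
x̄ = 3482619.00 / 35994.00 = 96.76 mm
ȳ = 3673622.00 / 35994.00 = 102.06 mm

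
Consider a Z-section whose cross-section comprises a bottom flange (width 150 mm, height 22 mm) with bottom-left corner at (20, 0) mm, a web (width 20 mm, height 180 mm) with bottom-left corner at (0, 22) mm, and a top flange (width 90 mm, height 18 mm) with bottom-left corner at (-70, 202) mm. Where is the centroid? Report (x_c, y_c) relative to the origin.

x_c = 36.27 mm, y_c = 91.70 mm

Part | A | x̄ᵢ | ȳᵢ | A·x̄ᵢ | A·ȳᵢ
bottom flange | 3300.00 | 95.00 | 11.00 | 313500.00 | 36300.00
web | 3600.00 | 10.00 | 112.00 | 36000.00 | 403200.00
top flange | 1620.00 | -25.00 | 211.00 | -40500.00 | 341820.00
Σ | 8520.00 |  |  | 309000.00 | 781320.00
x_c = 309000.00 / 8520.00 = 36.27 mm
y_c = 781320.00 / 8520.00 = 91.70 mm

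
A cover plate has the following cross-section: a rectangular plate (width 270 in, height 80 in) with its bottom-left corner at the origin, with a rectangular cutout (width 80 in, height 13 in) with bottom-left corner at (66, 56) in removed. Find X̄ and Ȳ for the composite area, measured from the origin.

plate: A = 270 × 80 = 21600.00, centroid at (135.00, 40.00).
hole: A = −(80 × 13) = -1040.00, centroid at (106.00, 62.50).
ΣA = 20560.00 in²
ΣAX̄ = (21600.00)(135.00) + (-1040.00)(106.00) = 2805760.00 in³
ΣAȲ = (21600.00)(40.00) + (-1040.00)(62.50) = 799000.00 in³
X̄ = 2805760.00 / 20560.00 = 136.47 in
Ȳ = 799000.00 / 20560.00 = 38.86 in

X̄ = 136.47 in, Ȳ = 38.86 in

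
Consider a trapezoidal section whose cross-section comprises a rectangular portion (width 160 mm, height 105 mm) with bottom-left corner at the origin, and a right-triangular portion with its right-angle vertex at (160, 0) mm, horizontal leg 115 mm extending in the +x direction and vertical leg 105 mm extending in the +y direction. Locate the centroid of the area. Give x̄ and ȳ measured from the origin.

rectangular portion: A = 160 × 105 = 16800.00, centroid at (80.00, 52.50).
triangular portion: A = ½·115·105 = 6037.50, centroid at (198.33, 35.00).
ΣA = 22837.50 mm², ΣAx̄ = 2541437.50 mm³, ΣAȳ = 1093312.50 mm³.
x̄ = 2541437.50/22837.50 = 111.28 mm; ȳ = 1093312.50/22837.50 = 47.87 mm.

x̄ = 111.28 mm, ȳ = 47.87 mm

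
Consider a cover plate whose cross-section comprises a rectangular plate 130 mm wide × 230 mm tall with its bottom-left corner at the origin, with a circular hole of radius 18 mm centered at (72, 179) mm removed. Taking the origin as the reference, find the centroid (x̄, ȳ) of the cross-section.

x̄ = 64.75 mm, ȳ = 112.74 mm

Part | A | x̄ᵢ | ȳᵢ | A·x̄ᵢ | A·ȳᵢ
plate | 29900.00 | 65.00 | 115.00 | 1943500.00 | 3438500.00
hole | -1017.88 | 72.00 | 179.00 | -73287.07 | -182199.81
Σ | 28882.12 |  |  | 1870212.93 | 3256300.19
x̄ = 1870212.93 / 28882.12 = 64.75 mm
ȳ = 3256300.19 / 28882.12 = 112.74 mm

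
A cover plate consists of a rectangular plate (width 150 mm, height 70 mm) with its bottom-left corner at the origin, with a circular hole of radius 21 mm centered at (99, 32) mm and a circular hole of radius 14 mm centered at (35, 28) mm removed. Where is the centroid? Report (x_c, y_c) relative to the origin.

x_c = 73.99 mm, y_c = 36.00 mm

Part | A | x̄ᵢ | ȳᵢ | A·x̄ᵢ | A·ȳᵢ
plate | 10500.00 | 75.00 | 35.00 | 787500.00 | 367500.00
hole 1 | -1385.44 | 99.00 | 32.00 | -137158.79 | -44334.16
hole 2 | -615.75 | 35.00 | 28.00 | -21551.33 | -17241.06
Σ | 8498.81 |  |  | 628789.88 | 305924.78
x_c = 628789.88 / 8498.81 = 73.99 mm
y_c = 305924.78 / 8498.81 = 36.00 mm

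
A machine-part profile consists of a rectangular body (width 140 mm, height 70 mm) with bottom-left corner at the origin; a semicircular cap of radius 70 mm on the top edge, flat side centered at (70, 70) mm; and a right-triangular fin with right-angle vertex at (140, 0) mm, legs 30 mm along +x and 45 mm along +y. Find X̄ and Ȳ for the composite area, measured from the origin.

X̄ = 72.97 mm, Ȳ = 61.67 mm

rectangular body: A = 140 × 70 = 9800.00, centroid at (70.00, 35.00).
semicircular top: A = ½π·70² = 7696.90, centroid at (70.00, 99.71).
triangular fin: A = ½·30·45 = 675.00, centroid at (150.00, 15.00).
ΣA = 18171.90 mm², ΣAX̄ = 1326033.14 mm³, ΣAȲ = 1120574.81 mm³.
X̄ = 1326033.14/18171.90 = 72.97 mm; Ȳ = 1120574.81/18171.90 = 61.67 mm.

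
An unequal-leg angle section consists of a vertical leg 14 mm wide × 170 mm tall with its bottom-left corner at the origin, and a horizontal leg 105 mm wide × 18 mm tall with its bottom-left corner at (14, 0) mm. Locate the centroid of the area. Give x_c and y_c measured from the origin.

vertical leg: A = 14 × 170 = 2380.00, centroid at (7.00, 85.00).
horizontal leg: A = 105 × 18 = 1890.00, centroid at (66.50, 9.00).
ΣA = 4270.00 mm²
ΣAx_c = (2380.00)(7.00) + (1890.00)(66.50) = 142345.00 mm³
ΣAy_c = (2380.00)(85.00) + (1890.00)(9.00) = 219310.00 mm³
x_c = 142345.00 / 4270.00 = 33.34 mm
y_c = 219310.00 / 4270.00 = 51.36 mm

x_c = 33.34 mm, y_c = 51.36 mm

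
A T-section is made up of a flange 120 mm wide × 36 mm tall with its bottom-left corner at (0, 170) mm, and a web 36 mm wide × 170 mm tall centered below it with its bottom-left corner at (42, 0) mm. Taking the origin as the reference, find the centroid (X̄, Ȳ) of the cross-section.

X̄ = 60.00 mm, Ȳ = 127.62 mm

Part | A | x̄ᵢ | ȳᵢ | A·x̄ᵢ | A·ȳᵢ
web | 6120.00 | 60.00 | 85.00 | 367200.00 | 520200.00
flange | 4320.00 | 60.00 | 188.00 | 259200.00 | 812160.00
Σ | 10440.00 |  |  | 626400.00 | 1332360.00
X̄ = 626400.00 / 10440.00 = 60.00 mm
Ȳ = 1332360.00 / 10440.00 = 127.62 mm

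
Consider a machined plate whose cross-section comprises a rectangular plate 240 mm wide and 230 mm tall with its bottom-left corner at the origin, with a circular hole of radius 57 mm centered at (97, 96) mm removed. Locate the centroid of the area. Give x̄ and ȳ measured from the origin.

plate: A = 240 × 230 = 55200.00, centroid at (120.00, 115.00).
hole: A = −π·57² = -10207.03, centroid at (97.00, 96.00).
ΣA = 44992.97 mm²
ΣAx̄ = (55200.00)(120.00) + (-10207.03)(97.00) = 5633917.65 mm³
ΣAȳ = (55200.00)(115.00) + (-10207.03)(96.00) = 5368124.68 mm³
x̄ = 5633917.65 / 44992.97 = 125.22 mm
ȳ = 5368124.68 / 44992.97 = 119.31 mm

x̄ = 125.22 mm, ȳ = 119.31 mm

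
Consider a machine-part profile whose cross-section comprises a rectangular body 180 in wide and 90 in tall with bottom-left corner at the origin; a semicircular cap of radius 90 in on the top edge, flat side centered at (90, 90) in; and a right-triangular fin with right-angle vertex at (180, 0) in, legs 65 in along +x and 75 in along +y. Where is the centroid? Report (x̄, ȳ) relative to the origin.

x̄ = 98.68 in, ȳ = 77.20 in

Part | A | x̄ᵢ | ȳᵢ | A·x̄ᵢ | A·ȳᵢ
rectangular body | 16200.00 | 90.00 | 45.00 | 1458000.00 | 729000.00
semicircular top | 12723.45 | 90.00 | 128.20 | 1145110.52 | 1631110.52
triangular fin | 2437.50 | 201.67 | 25.00 | 491562.50 | 60937.50
Σ | 31360.95 |  |  | 3094673.02 | 2421048.02
x̄ = 3094673.02 / 31360.95 = 98.68 in
ȳ = 2421048.02 / 31360.95 = 77.20 in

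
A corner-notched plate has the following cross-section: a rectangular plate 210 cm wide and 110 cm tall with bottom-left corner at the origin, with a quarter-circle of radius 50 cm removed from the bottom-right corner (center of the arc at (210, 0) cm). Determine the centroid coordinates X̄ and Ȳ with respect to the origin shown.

plate: A = 210 × 110 = 23100.00, centroid at (105.00, 55.00).
removed quarter-circle: A = −¼π·50² = -1963.50, centroid at (188.78, 21.22).
ΣA = 21136.50 cm²
ΣAX̄ = (23100.00)(105.00) + (-1963.50)(188.78) = 2054832.63 cm³
ΣAȲ = (23100.00)(55.00) + (-1963.50)(21.22) = 1228833.33 cm³
X̄ = 2054832.63 / 21136.50 = 97.22 cm
Ȳ = 1228833.33 / 21136.50 = 58.14 cm

X̄ = 97.22 cm, Ȳ = 58.14 cm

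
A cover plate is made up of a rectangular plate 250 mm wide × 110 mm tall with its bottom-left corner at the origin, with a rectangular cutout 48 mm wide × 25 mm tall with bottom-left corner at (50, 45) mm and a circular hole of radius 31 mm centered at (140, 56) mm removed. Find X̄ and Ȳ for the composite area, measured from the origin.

X̄ = 125.68 mm, Ȳ = 54.74 mm

plate: A = 250 × 110 = 27500.00, centroid at (125.00, 55.00).
hole 1: A = −(48 × 25) = -1200.00, centroid at (74.00, 57.50).
hole 2: A = −π·31² = -3019.07, centroid at (140.00, 56.00).
ΣA = 23280.93 mm², ΣAX̄ = 2926030.12 mm³, ΣAȲ = 1274432.05 mm³.
X̄ = 2926030.12/23280.93 = 125.68 mm; Ȳ = 1274432.05/23280.93 = 54.74 mm.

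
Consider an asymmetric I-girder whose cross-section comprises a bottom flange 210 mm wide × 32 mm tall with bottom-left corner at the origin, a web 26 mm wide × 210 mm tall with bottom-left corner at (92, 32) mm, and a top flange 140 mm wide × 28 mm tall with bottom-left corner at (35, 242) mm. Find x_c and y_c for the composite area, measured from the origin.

bottom flange: A = 210 × 32 = 6720.00, centroid at (105.00, 16.00).
web: A = 26 × 210 = 5460.00, centroid at (105.00, 137.00).
top flange: A = 140 × 28 = 3920.00, centroid at (105.00, 256.00).
ΣA = 16100.00 mm², ΣAx_c = 1690500.00 mm³, ΣAy_c = 1859060.00 mm³.
x_c = 1690500.00/16100.00 = 105.00 mm; y_c = 1859060.00/16100.00 = 115.47 mm.

x_c = 105.00 mm, y_c = 115.47 mm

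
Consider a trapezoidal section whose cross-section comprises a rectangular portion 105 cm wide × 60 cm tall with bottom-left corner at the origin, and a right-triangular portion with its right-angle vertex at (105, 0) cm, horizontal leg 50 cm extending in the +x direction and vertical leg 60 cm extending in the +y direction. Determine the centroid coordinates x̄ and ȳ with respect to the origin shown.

x̄ = 65.80 cm, ȳ = 28.08 cm

rectangular portion: A = 105 × 60 = 6300.00, centroid at (52.50, 30.00).
triangular portion: A = ½·50·60 = 1500.00, centroid at (121.67, 20.00).
ΣA = 7800.00 cm²
ΣAx̄ = (6300.00)(52.50) + (1500.00)(121.67) = 513250.00 cm³
ΣAȳ = (6300.00)(30.00) + (1500.00)(20.00) = 219000.00 cm³
x̄ = 513250.00 / 7800.00 = 65.80 cm
ȳ = 219000.00 / 7800.00 = 28.08 cm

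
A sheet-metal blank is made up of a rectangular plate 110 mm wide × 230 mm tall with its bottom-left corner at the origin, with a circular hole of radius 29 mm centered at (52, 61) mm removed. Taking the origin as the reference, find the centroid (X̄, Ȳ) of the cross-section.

X̄ = 55.35 mm, Ȳ = 121.30 mm

plate: A = 110 × 230 = 25300.00, centroid at (55.00, 115.00).
hole: A = −π·29² = -2642.08, centroid at (52.00, 61.00).
ΣA = 22657.92 mm²
ΣAX̄ = (25300.00)(55.00) + (-2642.08)(52.00) = 1254111.87 mm³
ΣAȲ = (25300.00)(115.00) + (-2642.08)(61.00) = 2748333.16 mm³
X̄ = 1254111.87 / 22657.92 = 55.35 mm
Ȳ = 2748333.16 / 22657.92 = 121.30 mm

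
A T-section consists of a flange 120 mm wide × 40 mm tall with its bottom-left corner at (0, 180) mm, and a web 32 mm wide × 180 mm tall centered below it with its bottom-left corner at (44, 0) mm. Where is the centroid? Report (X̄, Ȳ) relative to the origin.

Part | A | x̄ᵢ | ȳᵢ | A·x̄ᵢ | A·ȳᵢ
web | 5760.00 | 60.00 | 90.00 | 345600.00 | 518400.00
flange | 4800.00 | 60.00 | 200.00 | 288000.00 | 960000.00
Σ | 10560.00 |  |  | 633600.00 | 1478400.00
X̄ = 633600.00 / 10560.00 = 60.00 mm
Ȳ = 1478400.00 / 10560.00 = 140.00 mm

X̄ = 60.00 mm, Ȳ = 140.00 mm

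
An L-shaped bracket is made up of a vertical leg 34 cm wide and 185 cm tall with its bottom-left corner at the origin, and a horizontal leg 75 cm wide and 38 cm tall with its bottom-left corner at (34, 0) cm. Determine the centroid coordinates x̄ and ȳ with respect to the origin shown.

x̄ = 33.99 cm, ȳ = 69.58 cm

Part | A | x̄ᵢ | ȳᵢ | A·x̄ᵢ | A·ȳᵢ
vertical leg | 6290.00 | 17.00 | 92.50 | 106930.00 | 581825.00
horizontal leg | 2850.00 | 71.50 | 19.00 | 203775.00 | 54150.00
Σ | 9140.00 |  |  | 310705.00 | 635975.00
x̄ = 310705.00 / 9140.00 = 33.99 cm
ȳ = 635975.00 / 9140.00 = 69.58 cm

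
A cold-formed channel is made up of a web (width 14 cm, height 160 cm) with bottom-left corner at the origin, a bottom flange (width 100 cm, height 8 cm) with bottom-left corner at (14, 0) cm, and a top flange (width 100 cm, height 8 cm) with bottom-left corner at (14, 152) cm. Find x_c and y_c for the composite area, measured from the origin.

web: A = 14 × 160 = 2240.00, centroid at (7.00, 80.00).
bottom flange: A = 100 × 8 = 800.00, centroid at (64.00, 4.00).
top flange: A = 100 × 8 = 800.00, centroid at (64.00, 156.00).
ΣA = 3840.00 cm²
ΣAx_c = (2240.00)(7.00) + (800.00)(64.00) + (800.00)(64.00) = 118080.00 cm³
ΣAy_c = (2240.00)(80.00) + (800.00)(4.00) + (800.00)(156.00) = 307200.00 cm³
x_c = 118080.00 / 3840.00 = 30.75 cm
y_c = 307200.00 / 3840.00 = 80.00 cm

x_c = 30.75 cm, y_c = 80.00 cm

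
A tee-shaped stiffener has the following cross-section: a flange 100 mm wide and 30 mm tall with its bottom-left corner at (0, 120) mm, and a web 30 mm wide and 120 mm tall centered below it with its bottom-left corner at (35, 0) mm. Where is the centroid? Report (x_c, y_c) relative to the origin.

web: A = 30 × 120 = 3600.00, centroid at (50.00, 60.00).
flange: A = 100 × 30 = 3000.00, centroid at (50.00, 135.00).
ΣA = 6600.00 mm², ΣAx_c = 330000.00 mm³, ΣAy_c = 621000.00 mm³.
x_c = 330000.00/6600.00 = 50.00 mm; y_c = 621000.00/6600.00 = 94.09 mm.

x_c = 50.00 mm, y_c = 94.09 mm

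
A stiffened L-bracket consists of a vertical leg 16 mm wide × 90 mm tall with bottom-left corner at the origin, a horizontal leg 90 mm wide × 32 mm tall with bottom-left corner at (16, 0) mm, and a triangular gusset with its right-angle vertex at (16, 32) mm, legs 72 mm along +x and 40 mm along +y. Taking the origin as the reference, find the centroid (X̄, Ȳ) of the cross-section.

vertical leg: A = 16 × 90 = 1440.00, centroid at (8.00, 45.00).
horizontal leg: A = 90 × 32 = 2880.00, centroid at (61.00, 16.00).
gusset: A = ½·72·40 = 1440.00, centroid at (40.00, 45.33).
ΣA = 5760.00 mm²
ΣAX̄ = (1440.00)(8.00) + (2880.00)(61.00) + (1440.00)(40.00) = 244800.00 mm³
ΣAȲ = (1440.00)(45.00) + (2880.00)(16.00) + (1440.00)(45.33) = 176160.00 mm³
X̄ = 244800.00 / 5760.00 = 42.50 mm
Ȳ = 176160.00 / 5760.00 = 30.58 mm

X̄ = 42.50 mm, Ȳ = 30.58 mm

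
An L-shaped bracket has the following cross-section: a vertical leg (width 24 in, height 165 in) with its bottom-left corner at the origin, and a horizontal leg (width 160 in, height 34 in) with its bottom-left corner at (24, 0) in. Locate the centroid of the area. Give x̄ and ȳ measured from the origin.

x̄ = 65.24 in, ȳ = 44.59 in

vertical leg: A = 24 × 165 = 3960.00, centroid at (12.00, 82.50).
horizontal leg: A = 160 × 34 = 5440.00, centroid at (104.00, 17.00).
ΣA = 9400.00 in²
ΣAx̄ = (3960.00)(12.00) + (5440.00)(104.00) = 613280.00 in³
ΣAȳ = (3960.00)(82.50) + (5440.00)(17.00) = 419180.00 in³
x̄ = 613280.00 / 9400.00 = 65.24 in
ȳ = 419180.00 / 9400.00 = 44.59 in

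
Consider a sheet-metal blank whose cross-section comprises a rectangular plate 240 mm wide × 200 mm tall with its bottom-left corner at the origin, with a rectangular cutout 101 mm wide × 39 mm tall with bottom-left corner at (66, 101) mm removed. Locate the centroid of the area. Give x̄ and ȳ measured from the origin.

plate: A = 240 × 200 = 48000.00, centroid at (120.00, 100.00).
hole: A = −(101 × 39) = -3939.00, centroid at (116.50, 120.50).
ΣA = 44061.00 mm²
ΣAx̄ = (48000.00)(120.00) + (-3939.00)(116.50) = 5301106.50 mm³
ΣAȳ = (48000.00)(100.00) + (-3939.00)(120.50) = 4325350.50 mm³
x̄ = 5301106.50 / 44061.00 = 120.31 mm
ȳ = 4325350.50 / 44061.00 = 98.17 mm

x̄ = 120.31 mm, ȳ = 98.17 mm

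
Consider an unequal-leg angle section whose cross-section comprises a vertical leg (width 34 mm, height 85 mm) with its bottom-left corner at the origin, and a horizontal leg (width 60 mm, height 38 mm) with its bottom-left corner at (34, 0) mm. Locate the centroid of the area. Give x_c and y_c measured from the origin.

Part | A | x̄ᵢ | ȳᵢ | A·x̄ᵢ | A·ȳᵢ
vertical leg | 2890.00 | 17.00 | 42.50 | 49130.00 | 122825.00
horizontal leg | 2280.00 | 64.00 | 19.00 | 145920.00 | 43320.00
Σ | 5170.00 |  |  | 195050.00 | 166145.00
x_c = 195050.00 / 5170.00 = 37.73 mm
y_c = 166145.00 / 5170.00 = 32.14 mm

x_c = 37.73 mm, y_c = 32.14 mm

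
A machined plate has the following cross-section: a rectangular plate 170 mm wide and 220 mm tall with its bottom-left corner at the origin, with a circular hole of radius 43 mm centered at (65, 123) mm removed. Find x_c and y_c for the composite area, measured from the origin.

x_c = 88.68 mm, y_c = 107.61 mm

Part | A | x̄ᵢ | ȳᵢ | A·x̄ᵢ | A·ȳᵢ
plate | 37400.00 | 85.00 | 110.00 | 3179000.00 | 4114000.00
hole | -5808.80 | 65.00 | 123.00 | -377572.31 | -714482.99
Σ | 31591.20 |  |  | 2801427.69 | 3399517.01
x_c = 2801427.69 / 31591.20 = 88.68 mm
y_c = 3399517.01 / 31591.20 = 107.61 mm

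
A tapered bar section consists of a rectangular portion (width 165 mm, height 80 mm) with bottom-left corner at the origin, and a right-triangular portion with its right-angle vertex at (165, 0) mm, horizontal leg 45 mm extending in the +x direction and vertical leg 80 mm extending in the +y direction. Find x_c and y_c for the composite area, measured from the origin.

rectangular portion: A = 165 × 80 = 13200.00, centroid at (82.50, 40.00).
triangular portion: A = ½·45·80 = 1800.00, centroid at (180.00, 26.67).
ΣA = 15000.00 mm², ΣAx_c = 1413000.00 mm³, ΣAy_c = 576000.00 mm³.
x_c = 1413000.00/15000.00 = 94.20 mm; y_c = 576000.00/15000.00 = 38.40 mm.

x_c = 94.20 mm, y_c = 38.40 mm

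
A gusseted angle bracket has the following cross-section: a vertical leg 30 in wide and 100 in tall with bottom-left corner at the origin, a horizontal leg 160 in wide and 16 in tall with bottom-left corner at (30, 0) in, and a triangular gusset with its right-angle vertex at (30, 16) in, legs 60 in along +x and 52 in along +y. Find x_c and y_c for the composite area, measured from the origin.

x_c = 56.83 in, y_c = 31.25 in

vertical leg: A = 30 × 100 = 3000.00, centroid at (15.00, 50.00).
horizontal leg: A = 160 × 16 = 2560.00, centroid at (110.00, 8.00).
gusset: A = ½·60·52 = 1560.00, centroid at (50.00, 33.33).
ΣA = 7120.00 in²
ΣAx_c = (3000.00)(15.00) + (2560.00)(110.00) + (1560.00)(50.00) = 404600.00 in³
ΣAy_c = (3000.00)(50.00) + (2560.00)(8.00) + (1560.00)(33.33) = 222480.00 in³
x_c = 404600.00 / 7120.00 = 56.83 in
y_c = 222480.00 / 7120.00 = 31.25 in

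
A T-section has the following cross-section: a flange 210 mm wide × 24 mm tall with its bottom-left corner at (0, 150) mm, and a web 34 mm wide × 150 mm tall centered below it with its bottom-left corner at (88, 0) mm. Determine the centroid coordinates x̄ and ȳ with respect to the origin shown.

Part | A | x̄ᵢ | ȳᵢ | A·x̄ᵢ | A·ȳᵢ
web | 5100.00 | 105.00 | 75.00 | 535500.00 | 382500.00
flange | 5040.00 | 105.00 | 162.00 | 529200.00 | 816480.00
Σ | 10140.00 |  |  | 1064700.00 | 1198980.00
x̄ = 1064700.00 / 10140.00 = 105.00 mm
ȳ = 1198980.00 / 10140.00 = 118.24 mm

x̄ = 105.00 mm, ȳ = 118.24 mm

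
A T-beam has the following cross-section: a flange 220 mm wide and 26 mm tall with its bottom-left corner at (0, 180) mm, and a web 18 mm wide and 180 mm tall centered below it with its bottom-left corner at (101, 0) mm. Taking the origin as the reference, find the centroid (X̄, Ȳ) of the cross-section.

Part | A | x̄ᵢ | ȳᵢ | A·x̄ᵢ | A·ȳᵢ
web | 3240.00 | 110.00 | 90.00 | 356400.00 | 291600.00
flange | 5720.00 | 110.00 | 193.00 | 629200.00 | 1103960.00
Σ | 8960.00 |  |  | 985600.00 | 1395560.00
X̄ = 985600.00 / 8960.00 = 110.00 mm
Ȳ = 1395560.00 / 8960.00 = 155.75 mm

X̄ = 110.00 mm, Ȳ = 155.75 mm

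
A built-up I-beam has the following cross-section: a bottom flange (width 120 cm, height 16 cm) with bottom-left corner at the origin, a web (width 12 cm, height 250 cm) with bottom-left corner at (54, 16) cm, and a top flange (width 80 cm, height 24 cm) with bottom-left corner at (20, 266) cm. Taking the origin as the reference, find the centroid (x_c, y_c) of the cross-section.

x_c = 60.00 cm, y_c = 142.12 cm

bottom flange: A = 120 × 16 = 1920.00, centroid at (60.00, 8.00).
web: A = 12 × 250 = 3000.00, centroid at (60.00, 141.00).
top flange: A = 80 × 24 = 1920.00, centroid at (60.00, 278.00).
ΣA = 6840.00 cm²
ΣAx_c = (1920.00)(60.00) + (3000.00)(60.00) + (1920.00)(60.00) = 410400.00 cm³
ΣAy_c = (1920.00)(8.00) + (3000.00)(141.00) + (1920.00)(278.00) = 972120.00 cm³
x_c = 410400.00 / 6840.00 = 60.00 cm
y_c = 972120.00 / 6840.00 = 142.12 cm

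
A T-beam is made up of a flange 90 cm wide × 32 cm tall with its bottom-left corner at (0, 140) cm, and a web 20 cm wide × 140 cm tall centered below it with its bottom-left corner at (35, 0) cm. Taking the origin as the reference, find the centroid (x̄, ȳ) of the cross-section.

Part | A | x̄ᵢ | ȳᵢ | A·x̄ᵢ | A·ȳᵢ
web | 2800.00 | 45.00 | 70.00 | 126000.00 | 196000.00
flange | 2880.00 | 45.00 | 156.00 | 129600.00 | 449280.00
Σ | 5680.00 |  |  | 255600.00 | 645280.00
x̄ = 255600.00 / 5680.00 = 45.00 cm
ȳ = 645280.00 / 5680.00 = 113.61 cm

x̄ = 45.00 cm, ȳ = 113.61 cm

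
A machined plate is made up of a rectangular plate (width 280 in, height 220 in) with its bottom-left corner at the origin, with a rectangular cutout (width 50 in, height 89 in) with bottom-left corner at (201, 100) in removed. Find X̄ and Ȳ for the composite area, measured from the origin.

X̄ = 133.30 in, Ȳ = 107.31 in

plate: A = 280 × 220 = 61600.00, centroid at (140.00, 110.00).
hole: A = −(50 × 89) = -4450.00, centroid at (226.00, 144.50).
ΣA = 57150.00 in², ΣAX̄ = 7618300.00 in³, ΣAȲ = 6132975.00 in³.
X̄ = 7618300.00/57150.00 = 133.30 in; Ȳ = 6132975.00/57150.00 = 107.31 in.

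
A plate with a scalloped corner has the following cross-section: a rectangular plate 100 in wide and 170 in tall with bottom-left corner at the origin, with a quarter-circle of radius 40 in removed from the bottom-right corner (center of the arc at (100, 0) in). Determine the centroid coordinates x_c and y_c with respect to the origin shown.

plate: A = 100 × 170 = 17000.00, centroid at (50.00, 85.00).
removed quarter-circle: A = −¼π·40² = -1256.64, centroid at (83.02, 16.98).
ΣA = 15743.36 in², ΣAx_c = 745669.63 in³, ΣAy_c = 1423666.67 in³.
x_c = 745669.63/15743.36 = 47.36 in; y_c = 1423666.67/15743.36 = 90.43 in.

x_c = 47.36 in, y_c = 90.43 in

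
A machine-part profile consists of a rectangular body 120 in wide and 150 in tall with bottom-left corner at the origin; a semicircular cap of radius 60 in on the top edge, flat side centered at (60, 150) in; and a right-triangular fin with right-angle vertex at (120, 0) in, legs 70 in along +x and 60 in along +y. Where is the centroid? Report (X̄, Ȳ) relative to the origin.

X̄ = 66.79 in, Ȳ = 92.57 in

rectangular body: A = 120 × 150 = 18000.00, centroid at (60.00, 75.00).
semicircular top: A = ½π·60² = 5654.87, centroid at (60.00, 175.46).
triangular fin: A = ½·70·60 = 2100.00, centroid at (143.33, 20.00).
ΣA = 25754.87 in²
ΣAX̄ = (18000.00)(60.00) + (5654.87)(60.00) + (2100.00)(143.33) = 1720292.01 in³
ΣAȲ = (18000.00)(75.00) + (5654.87)(175.46) + (2100.00)(20.00) = 2384230.02 in³
X̄ = 1720292.01 / 25754.87 = 66.79 in
Ȳ = 2384230.02 / 25754.87 = 92.57 in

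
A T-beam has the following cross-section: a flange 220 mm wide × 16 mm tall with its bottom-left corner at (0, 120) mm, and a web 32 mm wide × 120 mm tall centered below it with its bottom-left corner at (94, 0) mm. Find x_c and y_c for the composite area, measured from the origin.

x_c = 110.00 mm, y_c = 92.52 mm

web: A = 32 × 120 = 3840.00, centroid at (110.00, 60.00).
flange: A = 220 × 16 = 3520.00, centroid at (110.00, 128.00).
ΣA = 7360.00 mm²
ΣAx_c = (3840.00)(110.00) + (3520.00)(110.00) = 809600.00 mm³
ΣAy_c = (3840.00)(60.00) + (3520.00)(128.00) = 680960.00 mm³
x_c = 809600.00 / 7360.00 = 110.00 mm
y_c = 680960.00 / 7360.00 = 92.52 mm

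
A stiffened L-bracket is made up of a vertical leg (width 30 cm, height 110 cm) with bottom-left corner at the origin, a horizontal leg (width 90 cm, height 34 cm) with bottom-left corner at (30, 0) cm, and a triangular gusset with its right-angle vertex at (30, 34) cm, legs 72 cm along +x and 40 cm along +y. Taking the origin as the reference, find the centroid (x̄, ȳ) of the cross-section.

x̄ = 45.74 cm, ȳ = 38.68 cm

vertical leg: A = 30 × 110 = 3300.00, centroid at (15.00, 55.00).
horizontal leg: A = 90 × 34 = 3060.00, centroid at (75.00, 17.00).
gusset: A = ½·72·40 = 1440.00, centroid at (54.00, 47.33).
ΣA = 7800.00 cm²
ΣAx̄ = (3300.00)(15.00) + (3060.00)(75.00) + (1440.00)(54.00) = 356760.00 cm³
ΣAȳ = (3300.00)(55.00) + (3060.00)(17.00) + (1440.00)(47.33) = 301680.00 cm³
x̄ = 356760.00 / 7800.00 = 45.74 cm
ȳ = 301680.00 / 7800.00 = 38.68 cm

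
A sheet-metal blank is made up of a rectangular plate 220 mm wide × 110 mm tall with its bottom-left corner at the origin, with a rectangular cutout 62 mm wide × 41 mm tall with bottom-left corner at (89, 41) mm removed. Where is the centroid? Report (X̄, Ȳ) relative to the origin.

plate: A = 220 × 110 = 24200.00, centroid at (110.00, 55.00).
hole: A = −(62 × 41) = -2542.00, centroid at (120.00, 61.50).
ΣA = 21658.00 mm²
ΣAX̄ = (24200.00)(110.00) + (-2542.00)(120.00) = 2356960.00 mm³
ΣAȲ = (24200.00)(55.00) + (-2542.00)(61.50) = 1174667.00 mm³
X̄ = 2356960.00 / 21658.00 = 108.83 mm
Ȳ = 1174667.00 / 21658.00 = 54.24 mm

X̄ = 108.83 mm, Ȳ = 54.24 mm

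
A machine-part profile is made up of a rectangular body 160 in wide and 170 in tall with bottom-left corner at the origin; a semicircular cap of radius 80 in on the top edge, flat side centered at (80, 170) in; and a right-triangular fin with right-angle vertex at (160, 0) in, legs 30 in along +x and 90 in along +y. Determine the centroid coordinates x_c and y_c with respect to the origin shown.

x_c = 83.15 in, y_c = 114.05 in

rectangular body: A = 160 × 170 = 27200.00, centroid at (80.00, 85.00).
semicircular top: A = ½π·80² = 10053.10, centroid at (80.00, 203.95).
triangular fin: A = ½·30·90 = 1350.00, centroid at (170.00, 30.00).
ΣA = 38603.10 in²
ΣAx_c = (27200.00)(80.00) + (10053.10)(80.00) + (1350.00)(170.00) = 3209747.72 in³
ΣAy_c = (27200.00)(85.00) + (10053.10)(203.95) + (1350.00)(30.00) = 4402859.74 in³
x_c = 3209747.72 / 38603.10 = 83.15 in
y_c = 4402859.74 / 38603.10 = 114.05 in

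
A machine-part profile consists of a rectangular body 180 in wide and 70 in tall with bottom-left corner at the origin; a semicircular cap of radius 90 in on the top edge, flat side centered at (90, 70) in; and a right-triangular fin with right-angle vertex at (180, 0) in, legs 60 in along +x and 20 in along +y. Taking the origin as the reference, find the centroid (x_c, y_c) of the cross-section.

x_c = 92.55 in, y_c = 70.27 in

rectangular body: A = 180 × 70 = 12600.00, centroid at (90.00, 35.00).
semicircular top: A = ½π·90² = 12723.45, centroid at (90.00, 108.20).
triangular fin: A = ½·60·20 = 600.00, centroid at (200.00, 6.67).
ΣA = 25923.45 in², ΣAx_c = 2399110.52 in³, ΣAy_c = 1821641.52 in³.
x_c = 2399110.52/25923.45 = 92.55 in; y_c = 1821641.52/25923.45 = 70.27 in.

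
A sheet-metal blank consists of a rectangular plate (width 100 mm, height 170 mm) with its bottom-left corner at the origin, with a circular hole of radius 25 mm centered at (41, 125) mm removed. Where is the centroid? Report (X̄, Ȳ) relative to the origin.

X̄ = 51.18 mm, Ȳ = 79.78 mm

plate: A = 100 × 170 = 17000.00, centroid at (50.00, 85.00).
hole: A = −π·25² = -1963.50, centroid at (41.00, 125.00).
ΣA = 15036.50 mm²
ΣAX̄ = (17000.00)(50.00) + (-1963.50)(41.00) = 769496.69 mm³
ΣAȲ = (17000.00)(85.00) + (-1963.50)(125.00) = 1199563.07 mm³
X̄ = 769496.69 / 15036.50 = 51.18 mm
Ȳ = 1199563.07 / 15036.50 = 79.78 mm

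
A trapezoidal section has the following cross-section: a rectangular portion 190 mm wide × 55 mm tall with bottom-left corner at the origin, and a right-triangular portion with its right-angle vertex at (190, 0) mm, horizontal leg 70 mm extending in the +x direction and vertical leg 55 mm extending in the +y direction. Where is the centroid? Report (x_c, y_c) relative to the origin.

rectangular portion: A = 190 × 55 = 10450.00, centroid at (95.00, 27.50).
triangular portion: A = ½·70·55 = 1925.00, centroid at (213.33, 18.33).
ΣA = 12375.00 mm², ΣAx_c = 1403416.67 mm³, ΣAy_c = 322666.67 mm³.
x_c = 1403416.67/12375.00 = 113.41 mm; y_c = 322666.67/12375.00 = 26.07 mm.

x_c = 113.41 mm, y_c = 26.07 mm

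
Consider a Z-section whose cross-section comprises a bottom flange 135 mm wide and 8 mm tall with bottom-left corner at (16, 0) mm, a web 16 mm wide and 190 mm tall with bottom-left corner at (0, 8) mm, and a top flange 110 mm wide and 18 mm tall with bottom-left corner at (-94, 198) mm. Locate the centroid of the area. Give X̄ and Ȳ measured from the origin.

X̄ = 6.11 mm, Ȳ = 119.23 mm

bottom flange: A = 135 × 8 = 1080.00, centroid at (83.50, 4.00).
web: A = 16 × 190 = 3040.00, centroid at (8.00, 103.00).
top flange: A = 110 × 18 = 1980.00, centroid at (-39.00, 207.00).
ΣA = 6100.00 mm²
ΣAX̄ = (1080.00)(83.50) + (3040.00)(8.00) + (1980.00)(-39.00) = 37280.00 mm³
ΣAȲ = (1080.00)(4.00) + (3040.00)(103.00) + (1980.00)(207.00) = 727300.00 mm³
X̄ = 37280.00 / 6100.00 = 6.11 mm
Ȳ = 727300.00 / 6100.00 = 119.23 mm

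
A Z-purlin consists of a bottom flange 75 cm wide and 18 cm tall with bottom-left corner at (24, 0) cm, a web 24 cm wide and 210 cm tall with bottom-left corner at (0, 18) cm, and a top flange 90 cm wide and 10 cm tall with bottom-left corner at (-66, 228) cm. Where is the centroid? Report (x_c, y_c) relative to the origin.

bottom flange: A = 75 × 18 = 1350.00, centroid at (61.50, 9.00).
web: A = 24 × 210 = 5040.00, centroid at (12.00, 123.00).
top flange: A = 90 × 10 = 900.00, centroid at (-21.00, 233.00).
ΣA = 7290.00 cm², ΣAx_c = 124605.00 cm³, ΣAy_c = 841770.00 cm³.
x_c = 124605.00/7290.00 = 17.09 cm; y_c = 841770.00/7290.00 = 115.47 cm.

x_c = 17.09 cm, y_c = 115.47 cm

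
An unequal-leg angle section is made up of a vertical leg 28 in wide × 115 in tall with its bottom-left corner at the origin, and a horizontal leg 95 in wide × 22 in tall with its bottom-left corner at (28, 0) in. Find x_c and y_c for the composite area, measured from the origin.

x_c = 38.21 in, y_c = 39.20 in

Part | A | x̄ᵢ | ȳᵢ | A·x̄ᵢ | A·ȳᵢ
vertical leg | 3220.00 | 14.00 | 57.50 | 45080.00 | 185150.00
horizontal leg | 2090.00 | 75.50 | 11.00 | 157795.00 | 22990.00
Σ | 5310.00 |  |  | 202875.00 | 208140.00
x_c = 202875.00 / 5310.00 = 38.21 in
y_c = 208140.00 / 5310.00 = 39.20 in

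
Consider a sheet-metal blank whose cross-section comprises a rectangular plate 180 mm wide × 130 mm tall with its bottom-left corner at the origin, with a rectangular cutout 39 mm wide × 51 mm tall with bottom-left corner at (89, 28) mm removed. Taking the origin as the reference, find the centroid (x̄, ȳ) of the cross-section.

x̄ = 88.28 mm, ȳ = 66.07 mm

plate: A = 180 × 130 = 23400.00, centroid at (90.00, 65.00).
hole: A = −(39 × 51) = -1989.00, centroid at (108.50, 53.50).
ΣA = 21411.00 mm²
ΣAx̄ = (23400.00)(90.00) + (-1989.00)(108.50) = 1890193.50 mm³
ΣAȳ = (23400.00)(65.00) + (-1989.00)(53.50) = 1414588.50 mm³
x̄ = 1890193.50 / 21411.00 = 88.28 mm
ȳ = 1414588.50 / 21411.00 = 66.07 mm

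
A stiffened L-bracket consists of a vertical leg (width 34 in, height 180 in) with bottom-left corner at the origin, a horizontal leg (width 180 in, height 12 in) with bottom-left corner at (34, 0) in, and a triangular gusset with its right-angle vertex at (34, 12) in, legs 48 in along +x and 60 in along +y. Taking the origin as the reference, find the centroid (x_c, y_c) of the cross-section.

x_c = 45.67 in, y_c = 62.74 in

vertical leg: A = 34 × 180 = 6120.00, centroid at (17.00, 90.00).
horizontal leg: A = 180 × 12 = 2160.00, centroid at (124.00, 6.00).
gusset: A = ½·48·60 = 1440.00, centroid at (50.00, 32.00).
ΣA = 9720.00 in², ΣAx_c = 443880.00 in³, ΣAy_c = 609840.00 in³.
x_c = 443880.00/9720.00 = 45.67 in; y_c = 609840.00/9720.00 = 62.74 in.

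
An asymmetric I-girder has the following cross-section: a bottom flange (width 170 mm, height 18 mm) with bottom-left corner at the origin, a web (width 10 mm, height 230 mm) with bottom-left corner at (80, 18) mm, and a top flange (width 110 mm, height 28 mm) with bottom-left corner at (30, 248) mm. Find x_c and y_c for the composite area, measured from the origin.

x_c = 85.00 mm, y_c = 135.12 mm

bottom flange: A = 170 × 18 = 3060.00, centroid at (85.00, 9.00).
web: A = 10 × 230 = 2300.00, centroid at (85.00, 133.00).
top flange: A = 110 × 28 = 3080.00, centroid at (85.00, 262.00).
ΣA = 8440.00 mm², ΣAx_c = 717400.00 mm³, ΣAy_c = 1140400.00 mm³.
x_c = 717400.00/8440.00 = 85.00 mm; y_c = 1140400.00/8440.00 = 135.12 mm.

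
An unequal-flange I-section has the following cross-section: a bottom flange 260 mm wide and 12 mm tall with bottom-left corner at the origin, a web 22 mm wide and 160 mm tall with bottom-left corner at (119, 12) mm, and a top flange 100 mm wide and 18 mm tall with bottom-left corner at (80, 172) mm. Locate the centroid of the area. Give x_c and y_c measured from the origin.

x_c = 130.00 mm, y_c = 79.19 mm

bottom flange: A = 260 × 12 = 3120.00, centroid at (130.00, 6.00).
web: A = 22 × 160 = 3520.00, centroid at (130.00, 92.00).
top flange: A = 100 × 18 = 1800.00, centroid at (130.00, 181.00).
ΣA = 8440.00 mm², ΣAx_c = 1097200.00 mm³, ΣAy_c = 668360.00 mm³.
x_c = 1097200.00/8440.00 = 130.00 mm; y_c = 668360.00/8440.00 = 79.19 mm.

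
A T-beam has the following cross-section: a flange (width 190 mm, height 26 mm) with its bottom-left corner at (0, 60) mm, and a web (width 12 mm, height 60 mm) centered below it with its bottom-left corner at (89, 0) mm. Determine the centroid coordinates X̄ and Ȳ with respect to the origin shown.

X̄ = 95.00 mm, Ȳ = 67.53 mm

Part | A | x̄ᵢ | ȳᵢ | A·x̄ᵢ | A·ȳᵢ
web | 720.00 | 95.00 | 30.00 | 68400.00 | 21600.00
flange | 4940.00 | 95.00 | 73.00 | 469300.00 | 360620.00
Σ | 5660.00 |  |  | 537700.00 | 382220.00
X̄ = 537700.00 / 5660.00 = 95.00 mm
Ȳ = 382220.00 / 5660.00 = 67.53 mm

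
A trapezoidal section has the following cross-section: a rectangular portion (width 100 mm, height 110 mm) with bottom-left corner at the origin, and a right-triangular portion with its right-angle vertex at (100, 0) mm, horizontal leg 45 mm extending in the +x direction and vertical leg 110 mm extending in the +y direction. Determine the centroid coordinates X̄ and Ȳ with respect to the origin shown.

X̄ = 61.94 mm, Ȳ = 51.63 mm

rectangular portion: A = 100 × 110 = 11000.00, centroid at (50.00, 55.00).
triangular portion: A = ½·45·110 = 2475.00, centroid at (115.00, 36.67).
ΣA = 13475.00 mm², ΣAX̄ = 834625.00 mm³, ΣAȲ = 695750.00 mm³.
X̄ = 834625.00/13475.00 = 61.94 mm; Ȳ = 695750.00/13475.00 = 51.63 mm.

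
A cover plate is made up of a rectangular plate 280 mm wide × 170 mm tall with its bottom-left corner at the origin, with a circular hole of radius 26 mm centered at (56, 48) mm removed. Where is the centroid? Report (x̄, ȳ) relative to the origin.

x̄ = 143.92 mm, ȳ = 86.73 mm

plate: A = 280 × 170 = 47600.00, centroid at (140.00, 85.00).
hole: A = −π·26² = -2123.72, centroid at (56.00, 48.00).
ΣA = 45476.28 mm²
ΣAx̄ = (47600.00)(140.00) + (-2123.72)(56.00) = 6545071.87 mm³
ΣAȳ = (47600.00)(85.00) + (-2123.72)(48.00) = 3944061.60 mm³
x̄ = 6545071.87 / 45476.28 = 143.92 mm
ȳ = 3944061.60 / 45476.28 = 86.73 mm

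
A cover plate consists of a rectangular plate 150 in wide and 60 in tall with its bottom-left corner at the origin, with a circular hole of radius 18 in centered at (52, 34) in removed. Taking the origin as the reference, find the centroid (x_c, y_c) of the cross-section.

Part | A | x̄ᵢ | ȳᵢ | A·x̄ᵢ | A·ȳᵢ
plate | 9000.00 | 75.00 | 30.00 | 675000.00 | 270000.00
hole | -1017.88 | 52.00 | 34.00 | -52929.55 | -34607.78
Σ | 7982.12 |  |  | 622070.45 | 235392.22
x_c = 622070.45 / 7982.12 = 77.93 in
y_c = 235392.22 / 7982.12 = 29.49 in

x_c = 77.93 in, y_c = 29.49 in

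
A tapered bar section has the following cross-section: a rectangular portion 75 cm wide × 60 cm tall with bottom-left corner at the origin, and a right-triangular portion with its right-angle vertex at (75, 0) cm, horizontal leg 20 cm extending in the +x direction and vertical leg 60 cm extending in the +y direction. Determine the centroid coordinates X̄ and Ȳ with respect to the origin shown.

Part | A | x̄ᵢ | ȳᵢ | A·x̄ᵢ | A·ȳᵢ
rectangular portion | 4500.00 | 37.50 | 30.00 | 168750.00 | 135000.00
triangular portion | 600.00 | 81.67 | 20.00 | 49000.00 | 12000.00
Σ | 5100.00 |  |  | 217750.00 | 147000.00
X̄ = 217750.00 / 5100.00 = 42.70 cm
Ȳ = 147000.00 / 5100.00 = 28.82 cm

X̄ = 42.70 cm, Ȳ = 28.82 cm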